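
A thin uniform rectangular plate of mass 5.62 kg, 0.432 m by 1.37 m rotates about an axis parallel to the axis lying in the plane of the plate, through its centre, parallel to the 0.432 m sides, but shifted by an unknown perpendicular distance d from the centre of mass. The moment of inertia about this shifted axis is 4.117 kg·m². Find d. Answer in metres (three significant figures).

0.759

About the centre-of-mass axis, I_cm = (1/12)Mb² = (1/12)(5.62)(1.37)² = 0.87901 kg·m².
Parallel axis theorem: I = I_cm + Md², so Md² = 4.117 − 0.87901 = 3.238 kg·m².
d = √(3.238 / 5.62) = 0.75905 m.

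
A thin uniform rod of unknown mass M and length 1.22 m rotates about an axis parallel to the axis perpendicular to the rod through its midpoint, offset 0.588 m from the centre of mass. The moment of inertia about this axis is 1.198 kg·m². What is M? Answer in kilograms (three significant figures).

2.55

I = I_cm + Md² = (1/12)ML² + Md² = M·[0.0833333·(1.22)² + (0.588)²] = M·0.46978.
So M = 1.198 / 0.46978 = 2.5501 kg.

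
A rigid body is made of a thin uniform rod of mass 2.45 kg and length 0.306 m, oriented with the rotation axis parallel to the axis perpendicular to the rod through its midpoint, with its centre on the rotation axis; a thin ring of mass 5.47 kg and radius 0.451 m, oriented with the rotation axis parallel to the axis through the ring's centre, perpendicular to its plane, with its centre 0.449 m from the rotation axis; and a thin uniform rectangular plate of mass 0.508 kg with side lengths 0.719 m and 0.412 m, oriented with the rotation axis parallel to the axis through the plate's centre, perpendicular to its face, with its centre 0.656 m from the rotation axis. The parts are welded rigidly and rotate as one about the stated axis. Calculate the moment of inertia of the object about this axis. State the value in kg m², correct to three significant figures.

Thin rod: I_cm = (1/12)ML² = (1/12)(2.45)(0.306)² = 0.019117 kg m²; axis through the centre, so I = 0.019117 kg m².
Thin ring: I_cm = MR² = (5.47)(0.451)² = 1.1126 kg m²; centre at d = 0.449 m, so the parallel axis theorem gives I = 1.1126 + (5.47)(0.449)² = 2.2154 kg m².
Rectangular plate: I_cm = (1/12)M(a²+b²) = (1/12)(0.508)[(0.719)² + (0.412)²] = 0.029071 kg m²; centre at d = 0.656 m, so the parallel axis theorem gives I = 0.029071 + (0.508)(0.656)² = 0.24768 kg m².
Total I = 0.019117 + 2.2154 + 0.24768 = 2.4822 kg m².

2.48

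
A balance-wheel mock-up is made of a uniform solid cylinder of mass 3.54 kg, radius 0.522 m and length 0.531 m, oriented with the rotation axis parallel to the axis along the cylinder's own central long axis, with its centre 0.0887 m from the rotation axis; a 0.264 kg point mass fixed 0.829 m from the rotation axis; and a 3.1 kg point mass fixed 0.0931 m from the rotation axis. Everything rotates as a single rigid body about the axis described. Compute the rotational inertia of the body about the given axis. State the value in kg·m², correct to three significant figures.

0.718

Solid cylinder: I_cm = (1/2)MR² = (1/2)(3.54)(0.522)² = 0.4823 kg·m²; centre at d = 0.0887 m, so I = I_cm + Md² gives I = 0.4823 + (3.54)(0.0887)² = 0.51015 kg·m².
Point mass: I_cm = 0; centre at d = 0.829 m, so I = I_cm + Md² gives I = 0 + (0.264)(0.829)² = 0.18143 kg·m².
Point mass: I_cm = 0; centre at d = 0.0931 m, so I = I_cm + Md² gives I = 0 + (3.1)(0.0931)² = 0.02687 kg·m².
Total I = 0.51015 + 0.18143 + 0.02687 = 0.71845 kg·m².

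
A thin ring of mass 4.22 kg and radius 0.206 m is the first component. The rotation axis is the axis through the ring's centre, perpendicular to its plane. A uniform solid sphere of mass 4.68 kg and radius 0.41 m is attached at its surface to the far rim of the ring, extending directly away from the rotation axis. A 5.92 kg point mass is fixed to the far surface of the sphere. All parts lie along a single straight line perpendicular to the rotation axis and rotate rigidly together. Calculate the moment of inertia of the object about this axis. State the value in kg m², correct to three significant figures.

8.50

Thin ring: I_cm = MR² = (4.22)(0.206)² = 0.17908 kg m²; axis through the centre, so I = 0.17908 kg m².
Solid sphere: I_cm = (2/5)MR² = (2/5)(4.68)(0.41)² = 0.31468 kg m²; centre at d = 0.206 + 0.41 = 0.616 m, so I = I_cm + Md² gives I = 0.31468 + (4.68)(0.616)² = 2.0905 kg m².
Point mass: I_cm = 0; centre at d = 0.206 + 0.41 + 0.41 = 1.026 m, so I = I_cm + Md² gives I = 0 + (5.92)(1.026)² = 6.2318 kg m².
Total I = 0.17908 + 2.0905 + 6.2318 = 8.5015 kg m².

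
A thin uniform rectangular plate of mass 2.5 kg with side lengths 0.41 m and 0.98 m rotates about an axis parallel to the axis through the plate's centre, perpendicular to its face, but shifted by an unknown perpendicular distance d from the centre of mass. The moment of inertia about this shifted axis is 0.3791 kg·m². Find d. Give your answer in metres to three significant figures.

0.240

About the centre-of-mass axis, I_cm = (1/12)M(a²+b²) = (1/12)(2.5)[(0.41)² + (0.98)²] = 0.2351 kg·m².
Parallel axis theorem: I = I_cm + Md², so Md² = 0.3791 − 0.2351 = 0.144 kg·m².
d = √(0.144 / 2.5) = 0.24 m.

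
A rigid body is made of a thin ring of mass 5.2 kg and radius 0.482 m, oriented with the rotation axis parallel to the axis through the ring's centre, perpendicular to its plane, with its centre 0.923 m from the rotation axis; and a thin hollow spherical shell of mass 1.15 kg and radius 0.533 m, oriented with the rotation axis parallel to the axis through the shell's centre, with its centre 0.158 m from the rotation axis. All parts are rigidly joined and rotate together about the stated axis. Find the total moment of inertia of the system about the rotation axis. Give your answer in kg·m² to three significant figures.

5.88

Thin ring: I_cm = MR² = (5.2)(0.482)² = 1.2081 kg·m²; centre at d = 0.923 m, so the parallel axis theorem gives I = 1.2081 + (5.2)(0.923)² = 5.6381 kg·m².
Spherical shell: I_cm = (2/3)MR² = (2/3)(1.15)(0.533)² = 0.2178 kg·m²; centre at d = 0.158 m, so the parallel axis theorem gives I = 0.2178 + (1.15)(0.158)² = 0.24651 kg·m².
Total I = 5.6381 + 0.24651 = 5.8846 kg·m².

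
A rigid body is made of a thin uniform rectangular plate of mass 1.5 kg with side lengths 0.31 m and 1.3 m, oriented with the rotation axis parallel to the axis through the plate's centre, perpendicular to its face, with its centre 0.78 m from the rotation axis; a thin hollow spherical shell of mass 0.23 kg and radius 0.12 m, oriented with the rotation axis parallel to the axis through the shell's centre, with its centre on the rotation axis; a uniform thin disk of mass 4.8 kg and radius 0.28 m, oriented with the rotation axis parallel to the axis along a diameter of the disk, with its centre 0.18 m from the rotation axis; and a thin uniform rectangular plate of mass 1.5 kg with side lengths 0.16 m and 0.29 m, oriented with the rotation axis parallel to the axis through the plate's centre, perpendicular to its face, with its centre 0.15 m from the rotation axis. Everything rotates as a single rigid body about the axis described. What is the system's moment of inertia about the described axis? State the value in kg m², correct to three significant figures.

1.44

Rectangular plate: I_cm = (1/12)M(a²+b²) = (1/12)(1.5)[(0.31)² + (1.3)²] = 0.22326 kg m²; centre at d = 0.78 m, so I = I_cm + Md² gives I = 0.22326 + (1.5)(0.78)² = 1.1359 kg m².
Spherical shell: I_cm = (2/3)MR² = (2/3)(0.23)(0.12)² = 0.002208 kg m²; axis through the centre, so I = 0.002208 kg m².
Thin disk: I_cm = (1/4)MR² = (1/4)(4.8)(0.28)² = 0.09408 kg m²; centre at d = 0.18 m, so I = I_cm + Md² gives I = 0.09408 + (4.8)(0.18)² = 0.2496 kg m².
Rectangular plate: I_cm = (1/12)M(a²+b²) = (1/12)(1.5)[(0.16)² + (0.29)²] = 0.013712 kg m²; centre at d = 0.15 m, so I = I_cm + Md² gives I = 0.013712 + (1.5)(0.15)² = 0.047463 kg m².
Total I = 1.1359 + 0.002208 + 0.2496 + 0.047463 = 1.4351 kg m².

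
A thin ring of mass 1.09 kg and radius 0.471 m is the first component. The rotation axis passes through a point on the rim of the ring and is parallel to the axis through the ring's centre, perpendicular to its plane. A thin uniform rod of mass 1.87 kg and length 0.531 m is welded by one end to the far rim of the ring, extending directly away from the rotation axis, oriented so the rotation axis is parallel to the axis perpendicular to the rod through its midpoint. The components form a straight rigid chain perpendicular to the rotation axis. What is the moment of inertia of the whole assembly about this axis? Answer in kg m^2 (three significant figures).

Thin ring: I_cm = MR² = (1.09)(0.471)² = 0.24181 kg m^2; centre at d = 0.471 m, so the parallel axis theorem gives I = 0.24181 + (1.09)(0.471)² = 0.48361 kg m^2.
Thin rod: I_cm = (1/12)ML² = (1/12)(1.87)(0.531)² = 0.043939 kg m^2; centre at d = 0.471 + 0.471 + 0.2655 = 1.2075 m, so the parallel axis theorem gives I = 0.043939 + (1.87)(1.2075)² = 2.7705 kg m^2.
Total I = 0.48361 + 2.7705 = 3.2541 kg m^2.

3.25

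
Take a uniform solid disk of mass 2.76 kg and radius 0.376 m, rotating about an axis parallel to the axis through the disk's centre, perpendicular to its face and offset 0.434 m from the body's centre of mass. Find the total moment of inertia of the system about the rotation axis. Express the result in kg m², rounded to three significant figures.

0.715

I_cm = (1/2)MR² = (1/2)(2.76)(0.376)² = 0.1951 kg m²; centre at d = 0.434 m, so the parallel axis theorem gives I = 0.1951 + (2.76)(0.434)² = 0.71496 kg m².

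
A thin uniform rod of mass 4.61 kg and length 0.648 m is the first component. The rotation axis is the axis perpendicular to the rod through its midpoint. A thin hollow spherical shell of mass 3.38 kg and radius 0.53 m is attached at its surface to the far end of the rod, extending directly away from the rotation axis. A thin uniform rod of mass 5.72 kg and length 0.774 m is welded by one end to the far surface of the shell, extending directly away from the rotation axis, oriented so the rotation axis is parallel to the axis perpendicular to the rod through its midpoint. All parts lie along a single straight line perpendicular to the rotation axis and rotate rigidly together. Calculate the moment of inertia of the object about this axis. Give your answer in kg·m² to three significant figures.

Thin rod: I_cm = (1/12)ML² = (1/12)(4.61)(0.648)² = 0.16131 kg·m²; axis through the centre, so I = 0.16131 kg·m².
Spherical shell: I_cm = (2/3)MR² = (2/3)(3.38)(0.53)² = 0.63296 kg·m²; centre at d = 0.324 + 0.53 = 0.854 m, so I = I_cm + Md² gives I = 0.63296 + (3.38)(0.854)² = 3.098 kg·m².
Thin rod: I_cm = (1/12)ML² = (1/12)(5.72)(0.774)² = 0.28556 kg·m²; centre at d = 0.324 + 0.53 + 0.53 + 0.387 = 1.771 m, so I = I_cm + Md² gives I = 0.28556 + (5.72)(1.771)² = 18.226 kg·m².
Total I = 0.16131 + 3.098 + 18.226 = 21.485 kg·m².

21.5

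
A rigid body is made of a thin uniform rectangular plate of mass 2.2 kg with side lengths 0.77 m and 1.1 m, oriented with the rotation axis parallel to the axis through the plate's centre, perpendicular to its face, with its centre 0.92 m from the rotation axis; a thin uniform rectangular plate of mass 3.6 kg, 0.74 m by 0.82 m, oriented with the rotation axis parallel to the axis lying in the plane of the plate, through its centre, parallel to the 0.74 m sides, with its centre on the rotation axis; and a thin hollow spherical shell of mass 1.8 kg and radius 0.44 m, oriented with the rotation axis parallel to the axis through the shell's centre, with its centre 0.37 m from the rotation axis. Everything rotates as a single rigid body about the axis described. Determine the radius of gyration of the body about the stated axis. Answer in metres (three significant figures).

Rectangular plate: I_cm = (1/12)M(a²+b²) = (1/12)(2.2)[(0.77)² + (1.1)²] = 0.33053 kg·m²; centre at d = 0.92 m, so the parallel axis theorem gives I = 0.33053 + (2.2)(0.92)² = 2.1926 kg·m².
Rectangular plate: I_cm = (1/12)Mb² = (1/12)(3.6)(0.82)² = 0.20172 kg·m²; axis through the centre, so I = 0.20172 kg·m².
Spherical shell: I_cm = (2/3)MR² = (2/3)(1.8)(0.44)² = 0.23232 kg·m²; centre at d = 0.37 m, so the parallel axis theorem gives I = 0.23232 + (1.8)(0.37)² = 0.47874 kg·m².
Total I = 2.8731 kg·m²; total mass M = 7.6 kg.
k = √(I/M) = √(2.8731/7.6) = 0.61485 m.

0.615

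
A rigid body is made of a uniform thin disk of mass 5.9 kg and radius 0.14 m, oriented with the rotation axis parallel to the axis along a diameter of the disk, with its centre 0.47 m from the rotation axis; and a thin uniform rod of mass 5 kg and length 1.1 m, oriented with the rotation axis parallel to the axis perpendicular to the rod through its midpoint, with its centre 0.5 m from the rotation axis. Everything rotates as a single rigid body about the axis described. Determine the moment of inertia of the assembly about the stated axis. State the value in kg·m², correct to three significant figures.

3.09

Thin disk: I_cm = (1/4)MR² = (1/4)(5.9)(0.14)² = 0.02891 kg·m²; centre at d = 0.47 m, so I = I_cm + Md² gives I = 0.02891 + (5.9)(0.47)² = 1.3322 kg·m².
Thin rod: I_cm = (1/12)ML² = (1/12)(5)(1.1)² = 0.50417 kg·m²; centre at d = 0.5 m, so I = I_cm + Md² gives I = 0.50417 + (5)(0.5)² = 1.7542 kg·m².
Total I = 1.3322 + 1.7542 = 3.0864 kg·m².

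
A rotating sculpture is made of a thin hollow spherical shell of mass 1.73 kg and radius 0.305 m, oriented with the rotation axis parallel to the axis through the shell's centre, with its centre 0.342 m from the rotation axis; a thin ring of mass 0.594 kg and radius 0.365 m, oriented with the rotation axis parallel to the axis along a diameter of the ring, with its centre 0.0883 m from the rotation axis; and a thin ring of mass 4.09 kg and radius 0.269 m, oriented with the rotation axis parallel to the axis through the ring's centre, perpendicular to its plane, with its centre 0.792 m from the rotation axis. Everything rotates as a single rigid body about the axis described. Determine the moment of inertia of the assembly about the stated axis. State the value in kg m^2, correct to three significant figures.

3.22

Spherical shell: I_cm = (2/3)MR² = (2/3)(1.73)(0.305)² = 0.10729 kg m^2; centre at d = 0.342 m, so the parallel axis theorem gives I = 0.10729 + (1.73)(0.342)² = 0.30964 kg m^2.
Thin ring: I_cm = (1/2)MR² = (1/2)(0.594)(0.365)² = 0.039568 kg m^2; centre at d = 0.0883 m, so the parallel axis theorem gives I = 0.039568 + (0.594)(0.0883)² = 0.044199 kg m^2.
Thin ring: I_cm = MR² = (4.09)(0.269)² = 0.29596 kg m^2; centre at d = 0.792 m, so the parallel axis theorem gives I = 0.29596 + (4.09)(0.792)² = 2.8615 kg m^2.
Total I = 0.30964 + 0.044199 + 2.8615 = 3.2153 kg m^2.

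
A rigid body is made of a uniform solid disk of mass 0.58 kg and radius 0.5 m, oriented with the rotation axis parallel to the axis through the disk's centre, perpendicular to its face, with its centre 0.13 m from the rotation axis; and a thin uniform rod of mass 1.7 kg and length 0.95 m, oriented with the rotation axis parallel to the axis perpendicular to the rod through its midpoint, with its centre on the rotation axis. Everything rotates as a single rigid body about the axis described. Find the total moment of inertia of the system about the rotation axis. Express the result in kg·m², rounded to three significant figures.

Solid disk: I_cm = (1/2)MR² = (1/2)(0.58)(0.5)² = 0.0725 kg·m²; centre at d = 0.13 m, so I = I_cm + Md² gives I = 0.0725 + (0.58)(0.13)² = 0.082302 kg·m².
Thin rod: I_cm = (1/12)ML² = (1/12)(1.7)(0.95)² = 0.12785 kg·m²; axis through the centre, so I = 0.12785 kg·m².
Total I = 0.082302 + 0.12785 = 0.21016 kg·m².

0.210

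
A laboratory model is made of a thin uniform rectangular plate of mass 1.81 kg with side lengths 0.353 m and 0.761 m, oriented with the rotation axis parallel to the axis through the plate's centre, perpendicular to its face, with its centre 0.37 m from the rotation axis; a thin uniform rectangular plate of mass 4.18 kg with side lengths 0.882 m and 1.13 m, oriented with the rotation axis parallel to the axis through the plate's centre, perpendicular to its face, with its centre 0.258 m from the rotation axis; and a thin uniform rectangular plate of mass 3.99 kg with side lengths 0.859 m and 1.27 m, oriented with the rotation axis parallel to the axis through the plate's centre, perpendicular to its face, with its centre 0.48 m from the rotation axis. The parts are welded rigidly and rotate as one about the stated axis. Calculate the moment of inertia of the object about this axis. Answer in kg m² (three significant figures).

3.05

Rectangular plate: I_cm = (1/12)M(a²+b²) = (1/12)(1.81)[(0.353)² + (0.761)²] = 0.10615 kg m²; centre at d = 0.37 m, so the parallel axis theorem gives I = 0.10615 + (1.81)(0.37)² = 0.35393 kg m².
Rectangular plate: I_cm = (1/12)M(a²+b²) = (1/12)(4.18)[(0.882)² + (1.13)²] = 0.71576 kg m²; centre at d = 0.258 m, so the parallel axis theorem gives I = 0.71576 + (4.18)(0.258)² = 0.994 kg m².
Rectangular plate: I_cm = (1/12)M(a²+b²) = (1/12)(3.99)[(0.859)² + (1.27)²] = 0.78163 kg m²; centre at d = 0.48 m, so the parallel axis theorem gives I = 0.78163 + (3.99)(0.48)² = 1.7009 kg m².
Total I = 0.35393 + 0.994 + 1.7009 = 3.0489 kg m².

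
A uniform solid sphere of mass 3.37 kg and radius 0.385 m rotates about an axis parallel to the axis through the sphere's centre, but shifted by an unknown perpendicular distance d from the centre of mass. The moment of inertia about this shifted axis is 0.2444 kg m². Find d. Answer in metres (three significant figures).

0.115

About the centre-of-mass axis, I_cm = (2/5)MR² = (2/5)(3.37)(0.385)² = 0.19981 kg m².
Parallel axis theorem: I = I_cm + Md², so Md² = 0.2444 − 0.19981 = 0.044593 kg m².
d = √(0.044593 / 3.37) = 0.11503 m.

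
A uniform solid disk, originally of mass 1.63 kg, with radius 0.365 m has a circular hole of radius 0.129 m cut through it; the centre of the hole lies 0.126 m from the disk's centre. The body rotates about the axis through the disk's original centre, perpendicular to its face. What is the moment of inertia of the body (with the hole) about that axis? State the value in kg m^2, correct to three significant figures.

Unpierced body about its centre: I₀ = (1/2)MR² = (1/2)(1.63)(0.365)² = 0.10858 kg m^2.
The removed disk has mass m = M·(r/R)² = (1.63)(0.129/0.365)² = 0.2036 kg (same uniform areal density).
Its moment of inertia about the rotation axis (parallel-axis theorem): I_hole = (1/2)mr² + md² = (1/2)(0.2036)(0.129)² + (0.2036)(0.126)² = 0.0049264 kg m^2.
Treating the hole as negative mass, I = I₀ − I_hole = 0.10858 − 0.0049264 = 0.10365 kg m^2.

0.104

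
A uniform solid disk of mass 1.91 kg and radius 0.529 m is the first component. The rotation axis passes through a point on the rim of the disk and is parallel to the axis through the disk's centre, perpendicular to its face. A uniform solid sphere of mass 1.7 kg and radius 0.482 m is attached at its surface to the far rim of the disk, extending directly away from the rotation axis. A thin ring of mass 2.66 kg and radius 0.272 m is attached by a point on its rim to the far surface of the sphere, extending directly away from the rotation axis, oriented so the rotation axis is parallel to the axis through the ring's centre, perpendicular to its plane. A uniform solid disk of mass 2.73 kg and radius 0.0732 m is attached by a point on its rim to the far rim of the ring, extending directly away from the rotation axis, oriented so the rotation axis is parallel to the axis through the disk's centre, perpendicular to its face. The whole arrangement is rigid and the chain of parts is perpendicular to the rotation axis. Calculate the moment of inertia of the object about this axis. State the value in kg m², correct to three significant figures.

38.2

Solid disk: I_cm = (1/2)MR² = (1/2)(1.91)(0.529)² = 0.26725 kg m²; centre at d = 0.529 m, so I = I_cm + Md² gives I = 0.26725 + (1.91)(0.529)² = 0.80174 kg m².
Solid sphere: I_cm = (2/5)MR² = (2/5)(1.7)(0.482)² = 0.15798 kg m²; centre at d = 0.529 + 0.529 + 0.482 = 1.54 m, so I = I_cm + Md² gives I = 0.15798 + (1.7)(1.54)² = 4.1897 kg m².
Thin ring: I_cm = MR² = (2.66)(0.272)² = 0.1968 kg m²; centre at d = 0.529 + 0.529 + 0.482 + 0.482 + 0.272 = 2.294 m, so I = I_cm + Md² gives I = 0.1968 + (2.66)(2.294)² = 14.195 kg m².
Solid disk: I_cm = (1/2)MR² = (1/2)(2.73)(0.0732)² = 0.007314 kg m²; centre at d = 0.529 + 0.529 + 0.482 + 0.482 + 0.272 + 0.272 + 0.0732 = 2.6392 m, so I = I_cm + Md² gives I = 0.007314 + (2.73)(2.6392)² = 19.023 kg m².
Total I = 0.80174 + 4.1897 + 14.195 + 19.023 = 38.209 kg m².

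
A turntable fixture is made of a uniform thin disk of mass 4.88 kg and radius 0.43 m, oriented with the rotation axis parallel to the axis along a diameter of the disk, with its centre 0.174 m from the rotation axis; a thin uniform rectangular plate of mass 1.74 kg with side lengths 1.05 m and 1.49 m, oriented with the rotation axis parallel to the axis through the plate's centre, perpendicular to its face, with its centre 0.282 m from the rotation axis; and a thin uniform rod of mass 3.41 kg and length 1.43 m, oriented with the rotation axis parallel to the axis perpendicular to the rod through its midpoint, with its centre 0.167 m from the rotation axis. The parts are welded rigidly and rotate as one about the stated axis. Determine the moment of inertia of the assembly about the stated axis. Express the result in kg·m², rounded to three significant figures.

1.67

Thin disk: I_cm = (1/4)MR² = (1/4)(4.88)(0.43)² = 0.22558 kg·m²; centre at d = 0.174 m, so the parallel axis theorem gives I = 0.22558 + (4.88)(0.174)² = 0.37332 kg·m².
Rectangular plate: I_cm = (1/12)M(a²+b²) = (1/12)(1.74)[(1.05)² + (1.49)²] = 0.48178 kg·m²; centre at d = 0.282 m, so the parallel axis theorem gives I = 0.48178 + (1.74)(0.282)² = 0.62015 kg·m².
Thin rod: I_cm = (1/12)ML² = (1/12)(3.41)(1.43)² = 0.58109 kg·m²; centre at d = 0.167 m, so the parallel axis theorem gives I = 0.58109 + (3.41)(0.167)² = 0.67619 kg·m².
Total I = 0.37332 + 0.62015 + 0.67619 = 1.6697 kg·m².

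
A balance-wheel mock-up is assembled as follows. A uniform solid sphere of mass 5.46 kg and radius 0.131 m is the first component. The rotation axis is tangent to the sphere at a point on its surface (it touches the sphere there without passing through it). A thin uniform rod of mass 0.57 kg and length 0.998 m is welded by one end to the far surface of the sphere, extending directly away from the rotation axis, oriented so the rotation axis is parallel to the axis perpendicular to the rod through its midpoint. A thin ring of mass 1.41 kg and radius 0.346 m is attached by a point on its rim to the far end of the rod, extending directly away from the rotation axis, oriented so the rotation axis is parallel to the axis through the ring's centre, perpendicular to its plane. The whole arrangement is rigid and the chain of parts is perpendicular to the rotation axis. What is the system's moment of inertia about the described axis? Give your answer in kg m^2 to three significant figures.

4.31

Solid sphere: I_cm = (2/5)MR² = (2/5)(5.46)(0.131)² = 0.03748 kg m^2; centre at d = 0.131 m, so I = I_cm + Md² gives I = 0.03748 + (5.46)(0.131)² = 0.13118 kg m^2.
Thin rod: I_cm = (1/12)ML² = (1/12)(0.57)(0.998)² = 0.04731 kg m^2; centre at d = 0.131 + 0.131 + 0.499 = 0.761 m, so I = I_cm + Md² gives I = 0.04731 + (0.57)(0.761)² = 0.37741 kg m^2.
Thin ring: I_cm = MR² = (1.41)(0.346)² = 0.1688 kg m^2; centre at d = 0.131 + 0.131 + 0.499 + 0.499 + 0.346 = 1.606 m, so I = I_cm + Md² gives I = 0.1688 + (1.41)(1.606)² = 3.8055 kg m^2.
Total I = 0.13118 + 0.37741 + 3.8055 = 4.3141 kg m^2.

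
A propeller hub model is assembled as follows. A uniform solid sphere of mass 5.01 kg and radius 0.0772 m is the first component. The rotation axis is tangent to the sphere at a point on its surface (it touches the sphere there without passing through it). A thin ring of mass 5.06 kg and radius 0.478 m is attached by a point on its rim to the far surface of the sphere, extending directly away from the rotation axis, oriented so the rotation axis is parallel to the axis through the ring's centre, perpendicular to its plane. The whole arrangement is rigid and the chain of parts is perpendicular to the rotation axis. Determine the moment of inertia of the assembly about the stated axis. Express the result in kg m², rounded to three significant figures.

3.22

Solid sphere: I_cm = (2/5)MR² = (2/5)(5.01)(0.0772)² = 0.011944 kg m²; centre at d = 0.0772 m, so the parallel axis theorem gives I = 0.011944 + (5.01)(0.0772)² = 0.041802 kg m².
Thin ring: I_cm = MR² = (5.06)(0.478)² = 1.1561 kg m²; centre at d = 0.0772 + 0.0772 + 0.478 = 0.6324 m, so the parallel axis theorem gives I = 1.1561 + (5.06)(0.6324)² = 3.1798 kg m².
Total I = 0.041802 + 3.1798 = 3.2216 kg m².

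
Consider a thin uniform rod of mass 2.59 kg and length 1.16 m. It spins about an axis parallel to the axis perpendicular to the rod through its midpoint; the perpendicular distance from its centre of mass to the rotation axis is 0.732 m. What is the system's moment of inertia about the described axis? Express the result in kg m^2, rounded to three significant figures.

I_cm = (1/12)ML² = (1/12)(2.59)(1.16)² = 0.29043 kg m^2; centre at d = 0.732 m, so the parallel axis theorem gives I = 0.29043 + (2.59)(0.732)² = 1.6782 kg m^2.

1.68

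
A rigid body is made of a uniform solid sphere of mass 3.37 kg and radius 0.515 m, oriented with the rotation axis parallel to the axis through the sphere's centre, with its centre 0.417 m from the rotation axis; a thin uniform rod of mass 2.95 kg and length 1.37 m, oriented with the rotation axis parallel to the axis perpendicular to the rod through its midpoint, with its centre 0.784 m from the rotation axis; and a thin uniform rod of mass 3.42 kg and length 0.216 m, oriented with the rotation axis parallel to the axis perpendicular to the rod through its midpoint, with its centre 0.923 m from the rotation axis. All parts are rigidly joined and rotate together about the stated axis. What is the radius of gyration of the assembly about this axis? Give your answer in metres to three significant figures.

Solid sphere: I_cm = (2/5)MR² = (2/5)(3.37)(0.515)² = 0.35752 kg·m²; centre at d = 0.417 m, so I = I_cm + Md² gives I = 0.35752 + (3.37)(0.417)² = 0.94353 kg·m².
Thin rod: I_cm = (1/12)ML² = (1/12)(2.95)(1.37)² = 0.4614 kg·m²; centre at d = 0.784 m, so I = I_cm + Md² gives I = 0.4614 + (2.95)(0.784)² = 2.2746 kg·m².
Thin rod: I_cm = (1/12)ML² = (1/12)(3.42)(0.216)² = 0.013297 kg·m²; centre at d = 0.923 m, so I = I_cm + Md² gives I = 0.013297 + (3.42)(0.923)² = 2.9269 kg·m².
Total I = 6.1451 kg·m²; total mass M = 9.74 kg.
k = √(I/M) = √(6.1451/9.74) = 0.7943 m.

0.794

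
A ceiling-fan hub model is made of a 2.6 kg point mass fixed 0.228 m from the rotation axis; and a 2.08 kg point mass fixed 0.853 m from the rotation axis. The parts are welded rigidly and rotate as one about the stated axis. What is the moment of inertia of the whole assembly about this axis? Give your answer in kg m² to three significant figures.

1.65

Point mass: I_cm = 0; centre at d = 0.228 m, so the parallel axis theorem gives I = 0 + (2.6)(0.228)² = 0.13516 kg m².
Point mass: I_cm = 0; centre at d = 0.853 m, so the parallel axis theorem gives I = 0 + (2.08)(0.853)² = 1.5134 kg m².
Total I = 0.13516 + 1.5134 = 1.6486 kg m².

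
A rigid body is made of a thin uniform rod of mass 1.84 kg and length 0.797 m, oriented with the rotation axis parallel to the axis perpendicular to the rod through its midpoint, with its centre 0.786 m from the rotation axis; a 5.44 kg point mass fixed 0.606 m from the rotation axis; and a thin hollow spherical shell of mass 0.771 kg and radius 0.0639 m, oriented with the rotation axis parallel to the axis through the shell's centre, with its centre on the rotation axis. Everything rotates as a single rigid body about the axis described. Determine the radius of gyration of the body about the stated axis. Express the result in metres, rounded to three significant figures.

0.634

Thin rod: I_cm = (1/12)ML² = (1/12)(1.84)(0.797)² = 0.097399 kg m^2; centre at d = 0.786 m, so the parallel axis theorem gives I = 0.097399 + (1.84)(0.786)² = 1.2341 kg m^2.
Point mass: I_cm = 0; centre at d = 0.606 m, so the parallel axis theorem gives I = 0 + (5.44)(0.606)² = 1.9978 kg m^2.
Spherical shell: I_cm = (2/3)MR² = (2/3)(0.771)(0.0639)² = 0.0020988 kg m^2; axis through the centre, so I = 0.0020988 kg m^2.
Total I = 3.234 kg m^2; total mass M = 8.051 kg.
k = √(I/M) = √(3.234/8.051) = 0.63379 m.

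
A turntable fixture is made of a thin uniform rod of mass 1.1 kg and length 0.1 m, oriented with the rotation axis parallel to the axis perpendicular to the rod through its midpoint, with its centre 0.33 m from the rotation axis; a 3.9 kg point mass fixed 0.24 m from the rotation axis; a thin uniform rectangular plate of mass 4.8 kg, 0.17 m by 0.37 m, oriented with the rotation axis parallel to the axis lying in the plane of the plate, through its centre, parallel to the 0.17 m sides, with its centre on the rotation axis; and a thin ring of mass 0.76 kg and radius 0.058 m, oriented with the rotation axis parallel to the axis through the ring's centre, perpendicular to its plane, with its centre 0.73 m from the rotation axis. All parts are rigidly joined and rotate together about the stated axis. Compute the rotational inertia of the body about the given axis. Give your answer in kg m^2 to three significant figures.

0.808

Thin rod: I_cm = (1/12)ML² = (1/12)(1.1)(0.1)² = 0.00091667 kg m^2; centre at d = 0.33 m, so the parallel axis theorem gives I = 0.00091667 + (1.1)(0.33)² = 0.12071 kg m^2.
Point mass: I_cm = 0; centre at d = 0.24 m, so the parallel axis theorem gives I = 0 + (3.9)(0.24)² = 0.22464 kg m^2.
Rectangular plate: I_cm = (1/12)Mb² = (1/12)(4.8)(0.37)² = 0.05476 kg m^2; axis through the centre, so I = 0.05476 kg m^2.
Thin ring: I_cm = MR² = (0.76)(0.058)² = 0.0025566 kg m^2; centre at d = 0.73 m, so the parallel axis theorem gives I = 0.0025566 + (0.76)(0.73)² = 0.40756 kg m^2.
Total I = 0.12071 + 0.22464 + 0.05476 + 0.40756 = 0.80767 kg m^2.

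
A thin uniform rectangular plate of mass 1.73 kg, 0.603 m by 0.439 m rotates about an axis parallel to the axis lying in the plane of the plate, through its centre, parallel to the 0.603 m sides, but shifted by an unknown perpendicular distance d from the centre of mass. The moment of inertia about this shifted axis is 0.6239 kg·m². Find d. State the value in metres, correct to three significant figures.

About the centre-of-mass axis, I_cm = (1/12)Mb² = (1/12)(1.73)(0.439)² = 0.027784 kg·m².
Parallel axis theorem: I = I_cm + Md², so Md² = 0.6239 − 0.027784 = 0.59612 kg·m².
d = √(0.59612 / 1.73) = 0.58701 m.

0.587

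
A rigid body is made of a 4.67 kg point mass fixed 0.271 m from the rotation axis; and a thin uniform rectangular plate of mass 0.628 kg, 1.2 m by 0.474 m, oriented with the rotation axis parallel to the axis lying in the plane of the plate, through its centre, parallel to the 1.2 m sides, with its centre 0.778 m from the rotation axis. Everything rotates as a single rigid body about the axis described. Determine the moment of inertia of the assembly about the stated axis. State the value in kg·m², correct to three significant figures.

Point mass: I_cm = 0; centre at d = 0.271 m, so the parallel axis theorem gives I = 0 + (4.67)(0.271)² = 0.34297 kg·m².
Rectangular plate: I_cm = (1/12)Mb² = (1/12)(0.628)(0.474)² = 0.011758 kg·m²; centre at d = 0.778 m, so the parallel axis theorem gives I = 0.011758 + (0.628)(0.778)² = 0.39188 kg·m².
Total I = 0.34297 + 0.39188 = 0.73485 kg·m².

0.735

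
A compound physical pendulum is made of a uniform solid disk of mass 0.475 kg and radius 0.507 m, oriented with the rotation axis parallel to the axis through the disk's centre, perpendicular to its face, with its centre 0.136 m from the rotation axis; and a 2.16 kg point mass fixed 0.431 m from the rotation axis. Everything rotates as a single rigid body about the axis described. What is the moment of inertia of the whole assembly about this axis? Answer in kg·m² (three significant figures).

0.471

Solid disk: I_cm = (1/2)MR² = (1/2)(0.475)(0.507)² = 0.061049 kg·m²; centre at d = 0.136 m, so I = I_cm + Md² gives I = 0.061049 + (0.475)(0.136)² = 0.069835 kg·m².
Point mass: I_cm = 0; centre at d = 0.431 m, so I = I_cm + Md² gives I = 0 + (2.16)(0.431)² = 0.40124 kg·m².
Total I = 0.069835 + 0.40124 = 0.47108 kg·m².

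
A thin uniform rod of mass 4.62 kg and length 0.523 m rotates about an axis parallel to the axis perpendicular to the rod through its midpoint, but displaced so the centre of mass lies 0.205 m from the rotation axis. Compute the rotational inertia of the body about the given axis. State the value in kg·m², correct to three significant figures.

0.299

I_cm = (1/12)ML² = (1/12)(4.62)(0.523)² = 0.10531 kg·m²; centre at d = 0.205 m, so the parallel axis theorem gives I = 0.10531 + (4.62)(0.205)² = 0.29946 kg·m².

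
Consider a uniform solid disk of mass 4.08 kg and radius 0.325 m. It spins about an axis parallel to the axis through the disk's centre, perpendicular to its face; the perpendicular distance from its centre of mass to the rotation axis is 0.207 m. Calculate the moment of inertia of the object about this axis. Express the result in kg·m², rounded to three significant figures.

0.390

I_cm = (1/2)MR² = (1/2)(4.08)(0.325)² = 0.21548 kg·m²; centre at d = 0.207 m, so I = I_cm + Md² gives I = 0.21548 + (4.08)(0.207)² = 0.3903 kg·m².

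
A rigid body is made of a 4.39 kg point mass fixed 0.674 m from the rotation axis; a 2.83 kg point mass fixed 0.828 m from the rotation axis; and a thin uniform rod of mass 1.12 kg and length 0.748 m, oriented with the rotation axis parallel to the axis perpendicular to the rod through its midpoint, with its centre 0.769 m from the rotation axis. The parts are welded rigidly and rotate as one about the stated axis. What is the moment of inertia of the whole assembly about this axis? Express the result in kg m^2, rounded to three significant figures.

Point mass: I_cm = 0; centre at d = 0.674 m, so I = I_cm + Md² gives I = 0 + (4.39)(0.674)² = 1.9943 kg m^2.
Point mass: I_cm = 0; centre at d = 0.828 m, so I = I_cm + Md² gives I = 0 + (2.83)(0.828)² = 1.9402 kg m^2.
Thin rod: I_cm = (1/12)ML² = (1/12)(1.12)(0.748)² = 0.05222 kg m^2; centre at d = 0.769 m, so I = I_cm + Md² gives I = 0.05222 + (1.12)(0.769)² = 0.71454 kg m^2.
Total I = 1.9943 + 1.9402 + 0.71454 = 4.649 kg m^2.

4.65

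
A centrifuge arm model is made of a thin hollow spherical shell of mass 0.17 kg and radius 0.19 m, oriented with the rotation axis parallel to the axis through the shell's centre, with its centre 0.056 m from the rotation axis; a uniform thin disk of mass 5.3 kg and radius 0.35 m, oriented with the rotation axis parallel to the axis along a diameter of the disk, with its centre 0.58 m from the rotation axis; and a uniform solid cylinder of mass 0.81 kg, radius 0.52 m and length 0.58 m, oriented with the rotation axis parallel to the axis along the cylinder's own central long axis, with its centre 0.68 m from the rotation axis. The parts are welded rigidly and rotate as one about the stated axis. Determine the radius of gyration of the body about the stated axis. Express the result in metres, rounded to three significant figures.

0.623

Spherical shell: I_cm = (2/3)MR² = (2/3)(0.17)(0.19)² = 0.0040913 kg m²; centre at d = 0.056 m, so I = I_cm + Md² gives I = 0.0040913 + (0.17)(0.056)² = 0.0046245 kg m².
Thin disk: I_cm = (1/4)MR² = (1/4)(5.3)(0.35)² = 0.16231 kg m²; centre at d = 0.58 m, so I = I_cm + Md² gives I = 0.16231 + (5.3)(0.58)² = 1.9452 kg m².
Solid cylinder: I_cm = (1/2)MR² = (1/2)(0.81)(0.52)² = 0.10951 kg m²; centre at d = 0.68 m, so I = I_cm + Md² gives I = 0.10951 + (0.81)(0.68)² = 0.48406 kg m².
Total I = 2.4339 kg m²; total mass M = 6.28 kg.
k = √(I/M) = √(2.4339/6.28) = 0.62255 m.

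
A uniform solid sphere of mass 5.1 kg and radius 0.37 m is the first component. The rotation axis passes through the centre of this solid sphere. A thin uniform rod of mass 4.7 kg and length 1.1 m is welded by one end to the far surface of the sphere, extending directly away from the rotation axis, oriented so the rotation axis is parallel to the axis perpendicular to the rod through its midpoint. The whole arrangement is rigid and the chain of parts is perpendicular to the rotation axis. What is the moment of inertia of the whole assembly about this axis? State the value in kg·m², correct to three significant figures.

4.73

Solid sphere: I_cm = (2/5)MR² = (2/5)(5.1)(0.37)² = 0.27928 kg·m²; axis through the centre, so I = 0.27928 kg·m².
Thin rod: I_cm = (1/12)ML² = (1/12)(4.7)(1.1)² = 0.47392 kg·m²; centre at d = 0.37 + 0.55 = 0.92 m, so I = I_cm + Md² gives I = 0.47392 + (4.7)(0.92)² = 4.452 kg·m².
Total I = 0.27928 + 4.452 = 4.7313 kg·m².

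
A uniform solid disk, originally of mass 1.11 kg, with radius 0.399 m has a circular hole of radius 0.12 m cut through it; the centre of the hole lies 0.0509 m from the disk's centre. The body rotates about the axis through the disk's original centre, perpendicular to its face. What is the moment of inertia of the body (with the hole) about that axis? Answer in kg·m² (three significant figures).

Unpierced body about its centre: I₀ = (1/2)MR² = (1/2)(1.11)(0.399)² = 0.088357 kg·m².
The removed disk has mass m = M·(r/R)² = (1.11)(0.12/0.399)² = 0.1004 kg (same uniform areal density).
Its moment of inertia about the rotation axis (parallel-axis theorem): I_hole = (1/2)mr² + md² = (1/2)(0.1004)(0.12)² + (0.1004)(0.0509)² = 0.00098301 kg·m².
Treating the hole as negative mass, I = I₀ − I_hole = 0.088357 − 0.00098301 = 0.087374 kg·m².

0.0874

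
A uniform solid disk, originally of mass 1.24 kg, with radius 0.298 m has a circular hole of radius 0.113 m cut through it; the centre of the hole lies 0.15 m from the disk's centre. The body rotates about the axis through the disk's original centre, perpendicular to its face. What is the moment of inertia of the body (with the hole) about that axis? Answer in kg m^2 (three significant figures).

0.0499

Unpierced body about its centre: I₀ = (1/2)MR² = (1/2)(1.24)(0.298)² = 0.055058 kg m^2.
The removed disk has mass m = M·(r/R)² = (1.24)(0.113/0.298)² = 0.1783 kg (same uniform areal density).
Its moment of inertia about the rotation axis (parallel-axis theorem): I_hole = (1/2)mr² + md² = (1/2)(0.1783)(0.113)² + (0.1783)(0.15)² = 0.00515 kg m^2.
Treating the hole as negative mass, I = I₀ − I_hole = 0.055058 − 0.00515 = 0.049908 kg m^2.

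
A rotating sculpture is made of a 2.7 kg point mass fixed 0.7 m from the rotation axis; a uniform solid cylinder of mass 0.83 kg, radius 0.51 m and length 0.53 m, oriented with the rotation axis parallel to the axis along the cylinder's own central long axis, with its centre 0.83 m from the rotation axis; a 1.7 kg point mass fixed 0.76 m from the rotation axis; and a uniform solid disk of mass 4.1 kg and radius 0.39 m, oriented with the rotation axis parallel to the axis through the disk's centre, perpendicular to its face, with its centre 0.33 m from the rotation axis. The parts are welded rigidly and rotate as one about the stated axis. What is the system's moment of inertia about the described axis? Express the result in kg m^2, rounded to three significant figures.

3.74

Point mass: I_cm = 0; centre at d = 0.7 m, so the parallel axis theorem gives I = 0 + (2.7)(0.7)² = 1.323 kg m^2.
Solid cylinder: I_cm = (1/2)MR² = (1/2)(0.83)(0.51)² = 0.10794 kg m^2; centre at d = 0.83 m, so the parallel axis theorem gives I = 0.10794 + (0.83)(0.83)² = 0.67973 kg m^2.
Point mass: I_cm = 0; centre at d = 0.76 m, so the parallel axis theorem gives I = 0 + (1.7)(0.76)² = 0.98192 kg m^2.
Solid disk: I_cm = (1/2)MR² = (1/2)(4.1)(0.39)² = 0.3118 kg m^2; centre at d = 0.33 m, so the parallel axis theorem gives I = 0.3118 + (4.1)(0.33)² = 0.75829 kg m^2.
Total I = 1.323 + 0.67973 + 0.98192 + 0.75829 = 3.7429 kg m^2.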